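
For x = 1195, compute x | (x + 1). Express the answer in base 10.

1199

x = 10010101011 = 1195
x + 1 = 10010101100
OR    = 10010101111 = 1199
(x | (x + 1) sets the lowest cleared bit.)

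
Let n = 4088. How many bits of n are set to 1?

4088 = 111111111000
Count the 1s: 1 + 1 + 1 + 1 + 1 + 1 + 1 + 1 + 1 = 9

9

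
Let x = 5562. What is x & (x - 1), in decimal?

5560

x = 1010110111010 = 5562
x - 1 = 1010110111001
AND   = 1010110111000 = 5560
(x & (x - 1) clears the lowest set bit of x.)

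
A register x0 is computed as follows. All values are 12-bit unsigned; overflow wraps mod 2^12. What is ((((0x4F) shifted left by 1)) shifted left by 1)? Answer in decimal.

316

0x4F = 000001001111
→ shifted left by 1 (mod 2^12) → 000010011110 = 158
→ shifted left by 1 (mod 2^12) → 000100111100 = 316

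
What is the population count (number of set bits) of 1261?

7

1261 = 10011101101
Count the 1s: 1 + 1 + 1 + 1 + 1 + 1 + 1 = 7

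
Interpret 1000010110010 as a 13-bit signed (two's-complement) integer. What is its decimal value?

-3918

pattern = 1000010110010 (MSB is 1 ⇒ negative)
Invert: 0111101001101, add 1 → 0111101001110 = 3918, so the value is -3918.
(Equivalently: 4274 - 2^13 = 4274 - 8192 = -3918.)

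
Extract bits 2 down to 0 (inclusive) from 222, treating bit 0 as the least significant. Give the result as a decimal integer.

v = 000000011011110
Shift right by 0: 000000011011110
Mask low 3 bits: 110 = 6

6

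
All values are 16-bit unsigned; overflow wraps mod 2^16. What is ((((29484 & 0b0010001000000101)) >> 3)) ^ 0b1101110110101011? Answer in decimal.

29484 = 0111001100101100
0b0010001000000101 = 0010001000000101
→ & → 0010001000000100 = 8708
→ >> 3 → 0000010001000000 = 1088
0b1101110110101011 = 1101110110101011
→ ^ → 1101100111101011 = 55787

55787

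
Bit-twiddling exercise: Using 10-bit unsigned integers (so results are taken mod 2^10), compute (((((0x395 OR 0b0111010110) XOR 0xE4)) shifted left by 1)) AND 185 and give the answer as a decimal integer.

0x395 = 1110010101
0b0111010110 = 0111010110
→ OR → 1111010111 = 983
0xE4 = 0011100100
→ XOR → 1100110011 = 819
→ shifted left by 1 (mod 2^10) → 1001100110 = 614
185 = 0010111001
→ AND → 0000100000 = 32

32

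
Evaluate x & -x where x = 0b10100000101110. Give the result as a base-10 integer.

2

x = 10100000101110 = 10286
-x (two's complement) = …01011111010010
AND   = 00000000000010 = 2
(x & -x isolates the lowest set bit of x.)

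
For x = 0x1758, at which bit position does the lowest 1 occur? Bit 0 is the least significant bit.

3

0x1758 = 1011101011000
Trailing zeros: 3, so the lowest set bit is bit 3 (value 8).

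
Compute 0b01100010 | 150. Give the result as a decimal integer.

a = 01100010
150 = 10010110
 OR → 11110110 = 246

246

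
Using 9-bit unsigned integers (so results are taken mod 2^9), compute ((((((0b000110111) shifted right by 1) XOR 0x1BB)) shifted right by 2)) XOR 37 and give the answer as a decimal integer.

77

0b000110111 = 000110111
→ shifted right by 1 → 000011011 = 27
0x1BB = 110111011
→ XOR → 110100000 = 416
→ shifted right by 2 → 001101000 = 104
37 = 000100101
→ XOR → 001001101 = 77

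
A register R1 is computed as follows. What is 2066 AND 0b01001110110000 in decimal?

16

2066 = 0100000010010
b = 1001110110000
AND → 0000000010000 = 16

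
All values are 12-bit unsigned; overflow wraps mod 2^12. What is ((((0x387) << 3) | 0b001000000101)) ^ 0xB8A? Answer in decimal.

1463

0x387 = 001110000111
→ << 3 (mod 2^12) → 110000111000 = 3128
0b001000000101 = 001000000101
→ | → 111000111101 = 3645
0xB8A = 101110001010
→ ^ → 010110110111 = 1463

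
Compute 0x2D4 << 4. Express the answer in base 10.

0x2D4 = 00001011010100
shift left by 4 → 10110101000000 = 11584
(equivalently, 724 × 2^4 = 724 × 16)

11584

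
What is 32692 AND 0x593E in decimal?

32692 = 111111110110100
0x593E = 101100100111110
AND → 101100100110100 = 22836

22836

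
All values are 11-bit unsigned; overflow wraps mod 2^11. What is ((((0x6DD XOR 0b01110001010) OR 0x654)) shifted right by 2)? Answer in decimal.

0x6DD = 11011011101
0b01110001010 = 01110001010
→ XOR → 10101010111 = 1367
0x654 = 11001010100
→ OR → 11101010111 = 1879
→ shifted right by 2 → 00111010101 = 469

469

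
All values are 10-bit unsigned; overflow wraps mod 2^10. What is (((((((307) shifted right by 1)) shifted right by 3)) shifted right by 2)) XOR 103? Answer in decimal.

99

307 = 0100110011
→ shifted right by 1 → 0010011001 = 153
→ shifted right by 3 → 0000010011 = 19
→ shifted right by 2 → 0000000100 = 4
103 = 0001100111
→ XOR → 0001100011 = 99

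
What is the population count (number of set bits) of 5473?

5473 = 1010101100001
Count the 1s: 1 + 1 + 1 + 1 + 1 + 1 = 6

6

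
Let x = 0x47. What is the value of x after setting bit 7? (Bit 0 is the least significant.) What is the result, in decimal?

199

x = 001000111
bit 7 is currently 0; set it via x | (1 << 7) = x | 128
→ 011000111 = 199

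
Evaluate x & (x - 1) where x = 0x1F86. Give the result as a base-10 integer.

x = 1111110000110 = 8070
x - 1 = 1111110000101
AND   = 1111110000100 = 8068
(x & (x - 1) clears the lowest set bit of x.)

8068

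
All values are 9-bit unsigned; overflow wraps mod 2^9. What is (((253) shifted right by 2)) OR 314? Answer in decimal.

253 = 011111101
→ shifted right by 2 → 000111111 = 63
314 = 100111010
→ OR → 100111111 = 319

319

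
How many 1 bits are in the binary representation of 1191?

6

1191 = 10010100111
Count the 1s: 1 + 1 + 1 + 1 + 1 + 1 = 6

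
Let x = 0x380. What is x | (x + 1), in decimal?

x = 1110000000 = 896
x + 1 = 1110000001
OR    = 1110000001 = 897
(x | (x + 1) sets the lowest cleared bit.)

897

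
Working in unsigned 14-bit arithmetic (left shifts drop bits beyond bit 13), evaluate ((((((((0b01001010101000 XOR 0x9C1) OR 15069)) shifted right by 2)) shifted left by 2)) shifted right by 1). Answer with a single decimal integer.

0b01001010101000 = 01001010101000
0x9C1 = 00100111000001
→ XOR → 01101101101001 = 7017
15069 = 11101011011101
→ OR → 11101111111101 = 15357
→ shifted right by 2 → 00111011111111 = 3839
→ shifted left by 2 (mod 2^14) → 11101111111100 = 15356
→ shifted right by 1 → 01110111111110 = 7678

7678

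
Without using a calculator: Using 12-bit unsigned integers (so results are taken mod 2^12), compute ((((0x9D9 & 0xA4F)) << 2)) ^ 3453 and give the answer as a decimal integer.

0x9D9 = 100111011001
0xA4F = 101001001111
→ & → 100001001001 = 2121
→ << 2 (mod 2^12) → 000100100100 = 292
3453 = 110101111101
→ ^ → 110001011001 = 3161

3161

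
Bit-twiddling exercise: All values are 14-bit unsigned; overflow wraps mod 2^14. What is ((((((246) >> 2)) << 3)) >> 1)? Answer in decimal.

246 = 00000011110110
→ >> 2 → 00000000111101 = 61
→ << 3 (mod 2^14) → 00000111101000 = 488
→ >> 1 → 00000011110100 = 244

244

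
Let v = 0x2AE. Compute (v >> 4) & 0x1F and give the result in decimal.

v = 1010101110
Shift right by 4: 101010
Mask low 5 bits: 01010 = 10

10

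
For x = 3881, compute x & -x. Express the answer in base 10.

x = 111100101001 = 3881
-x (two's complement) = …000011010111
AND   = 000000000001 = 1
(x & -x isolates the lowest set bit of x.)

1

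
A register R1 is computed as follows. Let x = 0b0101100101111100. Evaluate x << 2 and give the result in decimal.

91632

x = 00101100101111100
shift left by 2 → 10110010111110000 = 91632
(equivalently, 22908 × 2^2 = 22908 × 4)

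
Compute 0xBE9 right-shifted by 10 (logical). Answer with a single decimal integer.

2

0xBE9 = 101111101001
shift right by 10 → 000000000010 = 2
(equivalently, floor(3049 / 1024))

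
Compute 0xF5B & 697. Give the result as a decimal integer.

537

0xF5B = 111101011011
697 = 001010111001
AND → 001000011001 = 537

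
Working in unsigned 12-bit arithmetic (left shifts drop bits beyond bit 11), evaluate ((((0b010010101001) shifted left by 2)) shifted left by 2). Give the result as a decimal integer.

2704

0b010010101001 = 010010101001
→ shifted left by 2 (mod 2^12) → 001010100100 = 676
→ shifted left by 2 (mod 2^12) → 101010010000 = 2704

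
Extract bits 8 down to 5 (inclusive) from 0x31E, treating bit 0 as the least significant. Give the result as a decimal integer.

8

v = 1100011110
Shift right by 5: 11000
Mask low 4 bits: 1000 = 8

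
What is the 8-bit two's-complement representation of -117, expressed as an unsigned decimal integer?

139

117 in 8 bits: 01110101
Invert: 10001010
Add 1:  10001011 = 139
(Check: 2^8 - 117 = 256 - 117 = 139.)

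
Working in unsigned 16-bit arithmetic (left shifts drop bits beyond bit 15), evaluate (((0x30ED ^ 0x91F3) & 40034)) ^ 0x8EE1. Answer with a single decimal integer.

0x30ED = 0011000011101101
0x91F3 = 1001000111110011
→ ^ → 1010000100011110 = 41246
40034 = 1001110001100010
→ & → 1000000000000010 = 32770
0x8EE1 = 1000111011100001
→ ^ → 0000111011100011 = 3811

3811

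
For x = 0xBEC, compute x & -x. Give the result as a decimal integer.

x = 101111101100 = 3052
-x (two's complement) = …010000010100
AND   = 000000000100 = 4
(x & -x isolates the lowest set bit of x.)

4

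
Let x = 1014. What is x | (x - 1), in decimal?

x = 1111110110 = 1014
x - 1 = 1111110101
OR    = 1111110111 = 1015
(x | (x - 1) sets all bits below the lowest set bit.)

1015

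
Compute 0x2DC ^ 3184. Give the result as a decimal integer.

3756

0x2DC = 001011011100
3184 = 110001110000
XOR → 111010101100 = 3756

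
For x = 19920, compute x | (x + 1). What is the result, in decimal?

19921

x = 100110111010000 = 19920
x + 1 = 100110111010001
OR    = 100110111010001 = 19921
(x | (x + 1) sets the lowest cleared bit.)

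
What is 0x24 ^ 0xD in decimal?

41

0x24 = 100100
0xD = 001101
XOR → 101001 = 41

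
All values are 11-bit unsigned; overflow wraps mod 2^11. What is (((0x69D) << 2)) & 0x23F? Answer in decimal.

0x69D = 11010011101
→ << 2 (mod 2^11) → 01001110100 = 628
0x23F = 01000111111
→ & → 01000110100 = 564

564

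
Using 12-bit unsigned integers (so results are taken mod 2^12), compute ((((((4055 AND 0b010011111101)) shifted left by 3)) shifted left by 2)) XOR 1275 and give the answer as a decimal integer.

4055 = 111111010111
0b010011111101 = 010011111101
→ AND → 010011010101 = 1237
→ shifted left by 3 (mod 2^12) → 011010101000 = 1704
→ shifted left by 2 (mod 2^12) → 101010100000 = 2720
1275 = 010011111011
→ XOR → 111001011011 = 3675

3675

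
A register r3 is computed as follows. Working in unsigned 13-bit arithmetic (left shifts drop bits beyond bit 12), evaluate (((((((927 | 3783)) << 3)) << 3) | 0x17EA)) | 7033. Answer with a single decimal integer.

8187

927 = 0001110011111
3783 = 0111011000111
→ | → 0111111011111 = 4063
→ << 3 (mod 2^13) → 1111011111000 = 7928
→ << 3 (mod 2^13) → 1011111000000 = 6080
0x17EA = 1011111101010
→ | → 1011111101010 = 6122
7033 = 1101101111001
→ | → 1111111111011 = 8187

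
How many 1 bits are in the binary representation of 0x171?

5

0x171 = 101110001
Count the 1s: 1 + 1 + 1 + 1 + 1 = 5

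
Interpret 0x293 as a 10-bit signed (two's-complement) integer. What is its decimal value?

pattern = 1010010011 (MSB is 1 ⇒ negative)
Invert: 0101101100, add 1 → 0101101101 = 365, so the value is -365.
(Equivalently: 659 - 2^10 = 659 - 1024 = -365.)

-365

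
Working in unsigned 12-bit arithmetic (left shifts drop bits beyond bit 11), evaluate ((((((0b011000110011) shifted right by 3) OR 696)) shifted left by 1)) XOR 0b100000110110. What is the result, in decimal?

3530

0b011000110011 = 011000110011
→ shifted right by 3 → 000011000110 = 198
696 = 001010111000
→ OR → 001011111110 = 766
→ shifted left by 1 (mod 2^12) → 010111111100 = 1532
0b100000110110 = 100000110110
→ XOR → 110111001010 = 3530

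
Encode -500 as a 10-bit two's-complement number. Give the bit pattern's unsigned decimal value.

500 in 10 bits: 0111110100
Invert: 1000001011
Add 1:  1000001100 = 524
(Check: 2^10 - 500 = 1024 - 500 = 524.)

524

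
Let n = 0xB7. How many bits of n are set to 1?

0xB7 = 10110111
Count the 1s: 1 + 1 + 1 + 1 + 1 + 1 = 6

6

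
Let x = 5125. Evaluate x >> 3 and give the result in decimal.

5125 = 1010000000101
shift right by 3 → 0001010000000 = 640
(equivalently, floor(5125 / 8))

640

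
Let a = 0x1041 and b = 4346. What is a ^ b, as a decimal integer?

0x1041 = 1000001000001
4346 = 1000011111010
XOR → 0000010111011 = 187

187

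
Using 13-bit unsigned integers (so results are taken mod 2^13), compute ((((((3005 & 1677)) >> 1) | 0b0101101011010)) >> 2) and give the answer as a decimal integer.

727

3005 = 0101110111101
1677 = 0011010001101
→ & → 0001010001101 = 653
→ >> 1 → 0000101000110 = 326
0b0101101011010 = 0101101011010
→ | → 0101101011110 = 2910
→ >> 2 → 0001011010111 = 727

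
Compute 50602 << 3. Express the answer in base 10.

50602 = 0001100010110101010
shift left by 3 → 1100010110101010000 = 404816
(equivalently, 50602 × 2^3 = 50602 × 8)

404816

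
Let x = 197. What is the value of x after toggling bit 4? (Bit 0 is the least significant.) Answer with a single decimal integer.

x = 011000101
bit 4 is currently 0; toggle it via x ^ (1 << 4) = x ^ 16
→ 011010101 = 213

213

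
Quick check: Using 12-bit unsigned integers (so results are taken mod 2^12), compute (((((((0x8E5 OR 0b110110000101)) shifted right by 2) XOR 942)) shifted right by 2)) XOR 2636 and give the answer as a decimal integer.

0x8E5 = 100011100101
0b110110000101 = 110110000101
→ OR → 110111100101 = 3557
→ shifted right by 2 → 001101111001 = 889
942 = 001110101110
→ XOR → 000011010111 = 215
→ shifted right by 2 → 000000110101 = 53
2636 = 101001001100
→ XOR → 101001111001 = 2681

2681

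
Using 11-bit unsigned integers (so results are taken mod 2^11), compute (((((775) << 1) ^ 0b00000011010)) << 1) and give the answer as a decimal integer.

775 = 01100000111
→ << 1 (mod 2^11) → 11000001110 = 1550
0b00000011010 = 00000011010
→ ^ → 11000010100 = 1556
→ << 1 (mod 2^11) → 10000101000 = 1064

1064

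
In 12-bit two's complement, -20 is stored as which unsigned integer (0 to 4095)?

20 in 12 bits: 000000010100
Invert: 111111101011
Add 1:  111111101100 = 4076
(Check: 2^12 - 20 = 4096 - 20 = 4076.)

4076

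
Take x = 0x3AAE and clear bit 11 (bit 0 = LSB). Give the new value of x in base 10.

12974

x = 11101010101110
bit 11 is currently 1; clear it via x & ~(1 << 11) = x & ~2048
→ 11001010101110 = 12974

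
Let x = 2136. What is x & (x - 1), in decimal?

x = 100001011000 = 2136
x - 1 = 100001010111
AND   = 100001010000 = 2128
(x & (x - 1) clears the lowest set bit of x.)

2128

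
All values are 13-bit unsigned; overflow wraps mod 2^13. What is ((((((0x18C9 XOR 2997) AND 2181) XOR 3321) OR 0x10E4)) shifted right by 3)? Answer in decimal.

927

0x18C9 = 1100011001001
2997 = 0101110110101
→ XOR → 1001101111100 = 4988
2181 = 0100010000101
→ AND → 0000000000100 = 4
3321 = 0110011111001
→ XOR → 0110011111101 = 3325
0x10E4 = 1000011100100
→ OR → 1110011111101 = 7421
→ shifted right by 3 → 0001110011111 = 927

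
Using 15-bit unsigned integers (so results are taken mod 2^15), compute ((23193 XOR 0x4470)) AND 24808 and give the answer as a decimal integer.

23193 = 101101010011001
0x4470 = 100010001110000
→ XOR → 001111011101001 = 7913
24808 = 110000011101000
→ AND → 000000011101000 = 232

232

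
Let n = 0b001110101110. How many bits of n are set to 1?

7

n = 1110101110
Count the 1s: 1 + 1 + 1 + 1 + 1 + 1 + 1 = 7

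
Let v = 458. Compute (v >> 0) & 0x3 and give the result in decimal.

v = 0000111001010
Shift right by 0: 0000111001010
Mask low 2 bits: 10 = 2

2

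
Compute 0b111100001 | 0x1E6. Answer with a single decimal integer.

487

a = 111100001
0x1E6 = 111100110
 OR → 111100111 = 487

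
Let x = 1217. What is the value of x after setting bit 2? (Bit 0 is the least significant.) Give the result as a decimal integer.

1221

x = 10011000001
bit 2 is currently 0; set it via x | (1 << 2) = x | 4
→ 10011000101 = 1221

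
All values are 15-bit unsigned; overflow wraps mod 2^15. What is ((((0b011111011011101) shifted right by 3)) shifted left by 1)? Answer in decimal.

4022

0b011111011011101 = 011111011011101
→ shifted right by 3 → 000011111011011 = 2011
→ shifted left by 1 (mod 2^15) → 000111110110110 = 4022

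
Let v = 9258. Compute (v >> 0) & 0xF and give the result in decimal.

10

v = 10010000101010
Shift right by 0: 10010000101010
Mask low 4 bits: 1010 = 10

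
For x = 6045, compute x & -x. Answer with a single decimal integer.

x = 1011110011101 = 6045
-x (two's complement) = …0100001100011
AND   = 0000000000001 = 1
(x & -x isolates the lowest set bit of x.)

1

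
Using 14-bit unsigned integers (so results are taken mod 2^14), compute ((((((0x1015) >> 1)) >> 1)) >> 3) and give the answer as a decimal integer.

128

0x1015 = 01000000010101
→ >> 1 → 00100000001010 = 2058
→ >> 1 → 00010000000101 = 1029
→ >> 3 → 00000010000000 = 128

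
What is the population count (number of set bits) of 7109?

8

7109 = 1101111000101
Count the 1s: 1 + 1 + 1 + 1 + 1 + 1 + 1 + 1 = 8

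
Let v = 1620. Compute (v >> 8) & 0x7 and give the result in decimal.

6

v = 011001010100
Shift right by 8: 0110
Mask low 3 bits: 110 = 6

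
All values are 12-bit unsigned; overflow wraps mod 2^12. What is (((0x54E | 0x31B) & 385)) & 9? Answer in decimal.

1

0x54E = 010101001110
0x31B = 001100011011
→ | → 011101011111 = 1887
385 = 000110000001
→ & → 000100000001 = 257
9 = 000000001001
→ & → 000000000001 = 1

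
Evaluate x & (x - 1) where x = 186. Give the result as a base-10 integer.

x = 10111010 = 186
x - 1 = 10111001
AND   = 10111000 = 184
(x & (x - 1) clears the lowest set bit of x.)

184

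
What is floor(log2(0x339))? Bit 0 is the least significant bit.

0x339 = 1100111001
The topmost 1 is at position 9 (since 2^9 = 512 ≤ 825 < 1024).

9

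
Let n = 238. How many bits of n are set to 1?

6

238 = 11101110
Count the 1s: 1 + 1 + 1 + 1 + 1 + 1 = 6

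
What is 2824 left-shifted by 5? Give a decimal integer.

90368

2824 = 00000101100001000
shift left by 5 → 10110000100000000 = 90368
(equivalently, 2824 × 2^5 = 2824 × 32)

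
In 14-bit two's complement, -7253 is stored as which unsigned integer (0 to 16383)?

7253 in 14 bits: 01110001010101
Invert: 10001110101010
Add 1:  10001110101011 = 9131
(Check: 2^14 - 7253 = 16384 - 7253 = 9131.)

9131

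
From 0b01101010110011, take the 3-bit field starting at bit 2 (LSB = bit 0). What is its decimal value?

4

v = 01101010110011
Shift right by 2: 011010101100
Mask low 3 bits: 100 = 4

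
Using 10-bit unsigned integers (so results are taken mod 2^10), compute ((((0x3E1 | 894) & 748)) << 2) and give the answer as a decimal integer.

944

0x3E1 = 1111100001
894 = 1101111110
→ | → 1111111111 = 1023
748 = 1011101100
→ & → 1011101100 = 748
→ << 2 (mod 2^10) → 1110110000 = 944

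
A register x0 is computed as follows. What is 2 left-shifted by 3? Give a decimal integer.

2 = 00010
shift left by 3 → 10000 = 16
(equivalently, 2 × 2^3 = 2 × 8)

16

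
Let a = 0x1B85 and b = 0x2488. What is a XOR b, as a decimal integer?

16141

0x1B85 = 01101110000101
0x2488 = 10010010001000
XOR → 11111100001101 = 16141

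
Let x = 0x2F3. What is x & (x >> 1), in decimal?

x = 1011110011 = 755
x>>1 = 0101111001
AND  = 0001110001 = 113
(x & (x >> 1) has a 1 wherever x has two consecutive 1 bits.)

113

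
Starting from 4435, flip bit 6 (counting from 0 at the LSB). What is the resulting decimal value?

4371

x = 001000101010011
bit 6 is currently 1; toggle it via x ^ (1 << 6) = x ^ 64
→ 001000100010011 = 4371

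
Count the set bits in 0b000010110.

n = 10110
Count the 1s: 1 + 1 + 1 = 3

3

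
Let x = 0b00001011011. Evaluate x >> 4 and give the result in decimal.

x = 1011011
shift right by 4 → 0000101 = 5
(equivalently, floor(91 / 16))

5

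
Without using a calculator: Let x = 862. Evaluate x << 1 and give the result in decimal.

862 = 01101011110
shift left by 1 → 11010111100 = 1724
(equivalently, 862 × 2^1 = 862 × 2)

1724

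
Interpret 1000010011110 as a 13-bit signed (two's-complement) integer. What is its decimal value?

pattern = 1000010011110 (MSB is 1 ⇒ negative)
Invert: 0111101100001, add 1 → 0111101100010 = 3938, so the value is -3938.
(Equivalently: 4254 - 2^13 = 4254 - 8192 = -3938.)

-3938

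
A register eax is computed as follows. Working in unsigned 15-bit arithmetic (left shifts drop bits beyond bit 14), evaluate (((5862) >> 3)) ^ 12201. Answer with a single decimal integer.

11637

5862 = 001011011100110
→ >> 3 → 000001011011100 = 732
12201 = 010111110101001
→ ^ → 010110101110101 = 11637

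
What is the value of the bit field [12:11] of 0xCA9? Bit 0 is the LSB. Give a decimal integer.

v = 00110010101001
Shift right by 11: 001
Mask low 2 bits: 01 = 1

1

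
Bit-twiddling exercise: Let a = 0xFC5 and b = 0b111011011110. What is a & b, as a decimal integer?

0xFC5 = 111111000101
b = 111011011110
AND → 111011000100 = 3780

3780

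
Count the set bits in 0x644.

0x644 = 11001000100
Count the 1s: 1 + 1 + 1 + 1 = 4

4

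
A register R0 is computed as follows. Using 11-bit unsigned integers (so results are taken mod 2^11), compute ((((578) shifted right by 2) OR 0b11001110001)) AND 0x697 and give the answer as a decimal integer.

578 = 01001000010
→ shifted right by 2 → 00010010000 = 144
0b11001110001 = 11001110001
→ OR → 11011110001 = 1777
0x697 = 11010010111
→ AND → 11010010001 = 1681

1681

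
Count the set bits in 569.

569 = 1000111001
Count the 1s: 1 + 1 + 1 + 1 + 1 = 5

5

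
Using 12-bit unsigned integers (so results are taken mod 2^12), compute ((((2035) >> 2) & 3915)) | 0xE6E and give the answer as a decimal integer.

2035 = 011111110011
→ >> 2 → 000111111100 = 508
3915 = 111101001011
→ & → 000101001000 = 328
0xE6E = 111001101110
→ | → 111101101110 = 3950

3950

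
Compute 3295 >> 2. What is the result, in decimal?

3295 = 110011011111
shift right by 2 → 001100110111 = 823
(equivalently, floor(3295 / 4))

823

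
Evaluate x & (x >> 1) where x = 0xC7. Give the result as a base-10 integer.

67

x = 11000111 = 199
x>>1 = 01100011
AND  = 01000011 = 67
(x & (x >> 1) has a 1 wherever x has two consecutive 1 bits.)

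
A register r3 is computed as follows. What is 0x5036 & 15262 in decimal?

0x5036 = 101000000110110
15262 = 011101110011110
AND → 001000000010110 = 4118

4118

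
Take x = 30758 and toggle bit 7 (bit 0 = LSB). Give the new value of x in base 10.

x = 0111100000100110
bit 7 is currently 0; toggle it via x ^ (1 << 7) = x ^ 128
→ 0111100010100110 = 30886

30886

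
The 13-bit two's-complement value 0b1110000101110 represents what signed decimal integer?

pattern = 1110000101110 (MSB is 1 ⇒ negative)
Invert: 0001111010001, add 1 → 0001111010010 = 978, so the value is -978.
(Equivalently: 7214 - 2^13 = 7214 - 8192 = -978.)

-978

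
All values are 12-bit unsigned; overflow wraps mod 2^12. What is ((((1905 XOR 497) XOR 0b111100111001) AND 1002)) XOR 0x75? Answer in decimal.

477

1905 = 011101110001
497 = 000111110001
→ XOR → 011010000000 = 1664
0b111100111001 = 111100111001
→ XOR → 100110111001 = 2489
1002 = 001111101010
→ AND → 000110101000 = 424
0x75 = 000001110101
→ XOR → 000111011101 = 477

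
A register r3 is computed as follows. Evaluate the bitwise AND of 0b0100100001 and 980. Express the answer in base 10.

256

a = 0100100001
980 = 1111010100
AND → 0100000000 = 256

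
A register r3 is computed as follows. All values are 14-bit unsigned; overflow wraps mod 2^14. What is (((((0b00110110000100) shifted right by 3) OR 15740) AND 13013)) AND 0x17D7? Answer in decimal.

0b00110110000100 = 00110110000100
→ shifted right by 3 → 00000110110000 = 432
15740 = 11110101111100
→ OR → 11110111111100 = 15868
13013 = 11001011010101
→ AND → 11000011010100 = 12500
0x17D7 = 01011111010111
→ AND → 01000011010100 = 4308

4308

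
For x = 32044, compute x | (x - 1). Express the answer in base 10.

32047

x = 111110100101100 = 32044
x - 1 = 111110100101011
OR    = 111110100101111 = 32047
(x | (x - 1) sets all bits below the lowest set bit.)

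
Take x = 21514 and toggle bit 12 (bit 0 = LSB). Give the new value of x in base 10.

x = 101010000001010
bit 12 is currently 1; toggle it via x ^ (1 << 12) = x ^ 4096
→ 100010000001010 = 17418

17418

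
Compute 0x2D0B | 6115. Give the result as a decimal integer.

0x2D0B = 10110100001011
6115 = 01011111100011
 OR → 11111111101011 = 16363

16363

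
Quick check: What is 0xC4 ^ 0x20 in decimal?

0xC4 = 11000100
0x20 = 00100000
XOR → 11100100 = 228

228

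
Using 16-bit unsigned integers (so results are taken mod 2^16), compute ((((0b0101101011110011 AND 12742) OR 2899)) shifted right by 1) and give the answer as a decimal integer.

0b0101101011110011 = 0101101011110011
12742 = 0011000111000110
→ AND → 0001000011000010 = 4290
2899 = 0000101101010011
→ OR → 0001101111010011 = 7123
→ shifted right by 1 → 0000110111101001 = 3561

3561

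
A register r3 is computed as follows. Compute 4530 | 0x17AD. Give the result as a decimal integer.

6079

4530 = 1000110110010
0x17AD = 1011110101101
 OR → 1011110111111 = 6079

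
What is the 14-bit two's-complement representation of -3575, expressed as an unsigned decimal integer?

12809

3575 in 14 bits: 00110111110111
Invert: 11001000001000
Add 1:  11001000001001 = 12809
(Check: 2^14 - 3575 = 16384 - 3575 = 12809.)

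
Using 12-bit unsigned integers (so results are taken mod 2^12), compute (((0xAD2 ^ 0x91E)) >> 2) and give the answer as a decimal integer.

243

0xAD2 = 101011010010
0x91E = 100100011110
→ ^ → 001111001100 = 972
→ >> 2 → 000011110011 = 243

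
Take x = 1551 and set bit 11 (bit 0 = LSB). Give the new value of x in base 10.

3599

x = 011000001111
bit 11 is currently 0; set it via x | (1 << 11) = x | 2048
→ 111000001111 = 3599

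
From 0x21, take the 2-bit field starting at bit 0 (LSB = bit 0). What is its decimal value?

v = 000000100001
Shift right by 0: 000000100001
Mask low 2 bits: 01 = 1

1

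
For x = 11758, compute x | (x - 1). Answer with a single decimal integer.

x = 10110111101110 = 11758
x - 1 = 10110111101101
OR    = 10110111101111 = 11759
(x | (x - 1) sets all bits below the lowest set bit.)

11759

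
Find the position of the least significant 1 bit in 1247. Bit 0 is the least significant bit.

0

1247 = 10011011111
Trailing zeros: 0, so the lowest set bit is bit 0 (value 1).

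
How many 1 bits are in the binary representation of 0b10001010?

n = 10001010
Count the 1s: 1 + 1 + 1 = 3

3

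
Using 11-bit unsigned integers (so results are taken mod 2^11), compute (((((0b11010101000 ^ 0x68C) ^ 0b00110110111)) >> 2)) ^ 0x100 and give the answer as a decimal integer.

0b11010101000 = 11010101000
0x68C = 11010001100
→ ^ → 00000100100 = 36
0b00110110111 = 00110110111
→ ^ → 00110010011 = 403
→ >> 2 → 00001100100 = 100
0x100 = 00100000000
→ ^ → 00101100100 = 356

356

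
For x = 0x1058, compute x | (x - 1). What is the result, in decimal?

4191

x = 1000001011000 = 4184
x - 1 = 1000001010111
OR    = 1000001011111 = 4191
(x | (x - 1) sets all bits below the lowest set bit.)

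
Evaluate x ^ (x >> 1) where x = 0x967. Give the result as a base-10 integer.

3540

x = 100101100111 = 2407
x>>1 = 010010110011
XOR  = 110111010100 = 3540
(x ^ (x >> 1) gives the standard binary-reflected Gray code of x.)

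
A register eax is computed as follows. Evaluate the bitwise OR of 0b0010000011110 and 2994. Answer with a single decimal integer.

4030

a = 010000011110
2994 = 101110110010
 OR → 111110111110 = 4030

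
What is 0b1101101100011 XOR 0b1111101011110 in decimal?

1085

a = 1101101100011
b = 1111101011110
XOR → 0010000111101 = 1085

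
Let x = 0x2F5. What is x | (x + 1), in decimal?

x = 1011110101 = 757
x + 1 = 1011110110
OR    = 1011110111 = 759
(x | (x + 1) sets the lowest cleared bit.)

759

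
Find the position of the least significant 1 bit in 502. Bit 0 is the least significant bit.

1

502 = 111110110
Trailing zeros: 1, so the lowest set bit is bit 1 (value 2).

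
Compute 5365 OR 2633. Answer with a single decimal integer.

7933

5365 = 1010011110101
2633 = 0101001001001
 OR → 1111011111101 = 7933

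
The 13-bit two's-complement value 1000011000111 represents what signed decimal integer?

-3897

pattern = 1000011000111 (MSB is 1 ⇒ negative)
Invert: 0111100111000, add 1 → 0111100111001 = 3897, so the value is -3897.
(Equivalently: 4295 - 2^13 = 4295 - 8192 = -3897.)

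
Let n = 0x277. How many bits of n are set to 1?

0x277 = 1001110111
Count the 1s: 1 + 1 + 1 + 1 + 1 + 1 + 1 = 7

7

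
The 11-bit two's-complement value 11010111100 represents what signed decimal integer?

-324

pattern = 11010111100 (MSB is 1 ⇒ negative)
Invert: 00101000011, add 1 → 00101000100 = 324, so the value is -324.
(Equivalently: 1724 - 2^11 = 1724 - 2048 = -324.)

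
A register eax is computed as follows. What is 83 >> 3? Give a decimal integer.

10

83 = 1010011
shift right by 3 → 0001010 = 10
(equivalently, floor(83 / 8))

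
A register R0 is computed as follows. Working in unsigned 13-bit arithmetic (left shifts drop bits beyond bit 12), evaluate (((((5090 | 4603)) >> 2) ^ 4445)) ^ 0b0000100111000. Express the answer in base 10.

5275

5090 = 1001111100010
4603 = 1000111111011
→ | → 1001111111011 = 5115
→ >> 2 → 0010011111110 = 1278
4445 = 1000101011101
→ ^ → 1010110100011 = 5539
0b0000100111000 = 0000100111000
→ ^ → 1010010011011 = 5275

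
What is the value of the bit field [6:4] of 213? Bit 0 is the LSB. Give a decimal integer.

v = 11010101
Shift right by 4: 1101
Mask low 3 bits: 101 = 5

5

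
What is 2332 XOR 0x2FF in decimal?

3043

2332 = 100100011100
0x2FF = 001011111111
XOR → 101111100011 = 3043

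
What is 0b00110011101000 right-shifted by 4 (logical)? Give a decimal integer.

206

x = 110011101000
shift right by 4 → 000011001110 = 206
(equivalently, floor(3304 / 16))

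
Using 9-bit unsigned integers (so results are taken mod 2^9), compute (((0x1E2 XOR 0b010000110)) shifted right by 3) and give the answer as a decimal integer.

0x1E2 = 111100010
0b010000110 = 010000110
→ XOR → 101100100 = 356
→ shifted right by 3 → 000101100 = 44

44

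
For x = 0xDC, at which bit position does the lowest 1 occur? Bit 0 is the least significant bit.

2

0xDC = 11011100
Trailing zeros: 2, so the lowest set bit is bit 2 (value 4).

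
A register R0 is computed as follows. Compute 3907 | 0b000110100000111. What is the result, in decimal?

3907 = 111101000011
b = 110100000111
 OR → 111101000111 = 3911

3911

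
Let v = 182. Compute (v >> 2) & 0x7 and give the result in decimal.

v = 010110110
Shift right by 2: 0101101
Mask low 3 bits: 101 = 5

5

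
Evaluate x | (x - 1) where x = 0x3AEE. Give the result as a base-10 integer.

x = 11101011101110 = 15086
x - 1 = 11101011101101
OR    = 11101011101111 = 15087
(x | (x - 1) sets all bits below the lowest set bit.)

15087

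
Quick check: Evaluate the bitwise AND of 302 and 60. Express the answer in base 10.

302 = 100101110
60 = 000111100
AND → 000101100 = 44

44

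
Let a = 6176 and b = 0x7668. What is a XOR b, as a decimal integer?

6176 = 001100000100000
0x7668 = 111011001101000
XOR → 110111001001000 = 28232

28232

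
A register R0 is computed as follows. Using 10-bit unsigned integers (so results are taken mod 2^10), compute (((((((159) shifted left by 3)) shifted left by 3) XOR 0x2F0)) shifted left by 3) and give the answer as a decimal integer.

384

159 = 0010011111
→ shifted left by 3 (mod 2^10) → 0011111000 = 248
→ shifted left by 3 (mod 2^10) → 1111000000 = 960
0x2F0 = 1011110000
→ XOR → 0100110000 = 304
→ shifted left by 3 (mod 2^10) → 0110000000 = 384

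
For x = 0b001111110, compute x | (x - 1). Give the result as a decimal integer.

x = 1111110 = 126
x - 1 = 1111101
OR    = 1111111 = 127
(x | (x - 1) sets all bits below the lowest set bit.)

127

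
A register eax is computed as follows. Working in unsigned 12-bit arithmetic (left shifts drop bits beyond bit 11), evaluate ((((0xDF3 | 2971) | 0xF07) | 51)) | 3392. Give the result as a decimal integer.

0xDF3 = 110111110011
2971 = 101110011011
→ | → 111111111011 = 4091
0xF07 = 111100000111
→ | → 111111111111 = 4095
51 = 000000110011
→ | → 111111111111 = 4095
3392 = 110101000000
→ | → 111111111111 = 4095

4095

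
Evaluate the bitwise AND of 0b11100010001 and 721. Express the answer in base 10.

a = 11100010001
721 = 01011010001
AND → 01000010001 = 529

529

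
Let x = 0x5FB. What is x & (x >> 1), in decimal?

249

x = 10111111011 = 1531
x>>1 = 01011111101
AND  = 00011111001 = 249
(x & (x >> 1) has a 1 wherever x has two consecutive 1 bits.)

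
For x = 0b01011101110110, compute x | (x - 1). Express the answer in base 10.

6007

x = 1011101110110 = 6006
x - 1 = 1011101110101
OR    = 1011101110111 = 6007
(x | (x - 1) sets all bits below the lowest set bit.)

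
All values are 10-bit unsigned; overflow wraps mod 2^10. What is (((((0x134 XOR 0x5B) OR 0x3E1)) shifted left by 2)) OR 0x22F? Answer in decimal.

0x134 = 0100110100
0x5B = 0001011011
→ XOR → 0101101111 = 367
0x3E1 = 1111100001
→ OR → 1111101111 = 1007
→ shifted left by 2 (mod 2^10) → 1110111100 = 956
0x22F = 1000101111
→ OR → 1110111111 = 959

959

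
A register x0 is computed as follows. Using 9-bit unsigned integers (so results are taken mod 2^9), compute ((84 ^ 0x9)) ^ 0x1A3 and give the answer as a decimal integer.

84 = 001010100
0x9 = 000001001
→ ^ → 001011101 = 93
0x1A3 = 110100011
→ ^ → 111111110 = 510

510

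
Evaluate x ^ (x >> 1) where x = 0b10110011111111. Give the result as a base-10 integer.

x = 10110011111111 = 11519
x>>1 = 01011001111111
XOR  = 11101010000000 = 14976
(x ^ (x >> 1) gives the standard binary-reflected Gray code of x.)

14976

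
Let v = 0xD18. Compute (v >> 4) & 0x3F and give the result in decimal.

17

v = 0110100011000
Shift right by 4: 011010001
Mask low 6 bits: 010001 = 17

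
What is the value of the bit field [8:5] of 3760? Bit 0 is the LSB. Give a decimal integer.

v = 111010110000
Shift right by 5: 1110101
Mask low 4 bits: 0101 = 5

5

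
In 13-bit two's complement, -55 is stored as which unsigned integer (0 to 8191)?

55 in 13 bits: 0000000110111
Invert: 1111111001000
Add 1:  1111111001001 = 8137
(Check: 2^13 - 55 = 8192 - 55 = 8137.)

8137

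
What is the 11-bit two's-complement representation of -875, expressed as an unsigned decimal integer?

875 in 11 bits: 01101101011
Invert: 10010010100
Add 1:  10010010101 = 1173
(Check: 2^11 - 875 = 2048 - 875 = 1173.)

1173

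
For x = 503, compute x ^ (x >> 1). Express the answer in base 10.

268

x = 111110111 = 503
x>>1 = 011111011
XOR  = 100001100 = 268
(x ^ (x >> 1) gives the standard binary-reflected Gray code of x.)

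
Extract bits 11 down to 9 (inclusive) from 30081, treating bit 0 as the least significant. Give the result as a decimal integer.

v = 111010110000001
Shift right by 9: 111010
Mask low 3 bits: 010 = 2

2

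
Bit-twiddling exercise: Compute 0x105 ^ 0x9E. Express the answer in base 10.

411

0x105 = 100000101
0x9E = 010011110
XOR → 110011011 = 411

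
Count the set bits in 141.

141 = 10001101
Count the 1s: 1 + 1 + 1 + 1 = 4

4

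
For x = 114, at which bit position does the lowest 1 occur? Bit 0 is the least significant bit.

1

114 = 1110010
Trailing zeros: 1, so the lowest set bit is bit 1 (value 2).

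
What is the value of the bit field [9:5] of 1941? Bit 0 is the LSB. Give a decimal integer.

28

v = 11110010101
Shift right by 5: 111100
Mask low 5 bits: 11100 = 28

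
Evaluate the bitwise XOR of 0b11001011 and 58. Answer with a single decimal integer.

241

a = 11001011
58 = 00111010
XOR → 11110001 = 241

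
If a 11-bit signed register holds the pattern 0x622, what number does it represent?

-478

pattern = 11000100010 (MSB is 1 ⇒ negative)
Invert: 00111011101, add 1 → 00111011110 = 478, so the value is -478.
(Equivalently: 1570 - 2^11 = 1570 - 2048 = -478.)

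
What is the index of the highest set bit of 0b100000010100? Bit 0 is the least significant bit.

0b100000010100 = 100000010100
The topmost 1 is at position 11 (since 2^11 = 2048 ≤ 2068 < 4096).

11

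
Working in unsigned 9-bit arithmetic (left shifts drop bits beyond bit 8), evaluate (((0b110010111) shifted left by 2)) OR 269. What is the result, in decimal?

0b110010111 = 110010111
→ shifted left by 2 (mod 2^9) → 001011100 = 92
269 = 100001101
→ OR → 101011101 = 349

349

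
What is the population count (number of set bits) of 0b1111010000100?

6

n = 1111010000100
Count the 1s: 1 + 1 + 1 + 1 + 1 + 1 = 6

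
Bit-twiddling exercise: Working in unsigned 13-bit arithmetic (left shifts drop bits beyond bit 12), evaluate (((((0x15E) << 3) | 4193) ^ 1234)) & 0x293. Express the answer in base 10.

0x15E = 0000101011110
→ << 3 (mod 2^13) → 0101011110000 = 2800
4193 = 1000001100001
→ | → 1101011110001 = 6897
1234 = 0010011010010
→ ^ → 1111000100011 = 7715
0x293 = 0001010010011
→ & → 0001000000011 = 515

515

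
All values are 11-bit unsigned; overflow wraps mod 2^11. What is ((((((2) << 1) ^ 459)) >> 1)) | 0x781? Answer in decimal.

2 = 00000000010
→ << 1 (mod 2^11) → 00000000100 = 4
459 = 00111001011
→ ^ → 00111001111 = 463
→ >> 1 → 00011100111 = 231
0x781 = 11110000001
→ | → 11111100111 = 2023

2023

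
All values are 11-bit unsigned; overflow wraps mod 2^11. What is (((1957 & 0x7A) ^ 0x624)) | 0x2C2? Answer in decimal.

1957 = 11110100101
0x7A = 00001111010
→ & → 00000100000 = 32
0x624 = 11000100100
→ ^ → 11000000100 = 1540
0x2C2 = 01011000010
→ | → 11011000110 = 1734

1734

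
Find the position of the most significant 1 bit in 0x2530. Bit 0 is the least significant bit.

0x2530 = 10010100110000
The topmost 1 is at position 13 (since 2^13 = 8192 ≤ 9520 < 16384).

13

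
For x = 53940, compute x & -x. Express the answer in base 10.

4

x = 1101001010110100 = 53940
-x (two's complement) = …0010110101001100
AND   = 0000000000000100 = 4
(x & -x isolates the lowest set bit of x.)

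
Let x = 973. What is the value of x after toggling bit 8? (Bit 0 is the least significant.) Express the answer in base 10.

717

x = 1111001101
bit 8 is currently 1; toggle it via x ^ (1 << 8) = x ^ 256
→ 1011001101 = 717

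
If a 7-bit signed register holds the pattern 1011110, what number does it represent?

pattern = 1011110 (MSB is 1 ⇒ negative)
Invert: 0100001, add 1 → 0100010 = 34, so the value is -34.
(Equivalently: 94 - 2^7 = 94 - 128 = -34.)

-34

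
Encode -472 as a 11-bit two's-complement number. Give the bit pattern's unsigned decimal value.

472 in 11 bits: 00111011000
Invert: 11000100111
Add 1:  11000101000 = 1576
(Check: 2^11 - 472 = 2048 - 472 = 1576.)

1576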